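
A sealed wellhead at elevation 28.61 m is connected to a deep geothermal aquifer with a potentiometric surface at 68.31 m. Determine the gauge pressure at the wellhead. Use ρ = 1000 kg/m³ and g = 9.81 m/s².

Head above the cap: Δh = 68.31 − 28.61 = 39.70 m.
P = ρgΔh = 1000 × 9.81 × 39.70 = 389457 Pa ≈ 389 kPa.

P ≈ 389 kPa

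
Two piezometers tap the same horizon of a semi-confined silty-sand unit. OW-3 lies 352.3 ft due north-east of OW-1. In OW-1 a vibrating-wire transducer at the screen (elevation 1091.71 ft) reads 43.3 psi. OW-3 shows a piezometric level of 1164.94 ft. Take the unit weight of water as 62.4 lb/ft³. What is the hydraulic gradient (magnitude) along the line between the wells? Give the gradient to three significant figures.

Pressure head at OW-1: ψ = 144·P/γ = 144 × 43.3 / 62.4 = 99.92 ft.
Total head at OW-1: h = z + ψ = 1091.71 + 99.92 = 1191.63 ft.
Total head at OW-3: h = 1164.94 ft (water level in the piezometer is the total head).
Head difference: h(OW-1) − h(OW-3) = 1191.63 − 1164.94 = 26.69 ft.
Hydraulic gradient: i = |Δh| / L = 26.69 / 352.3 = 0.0758.

i ≈ 0.0758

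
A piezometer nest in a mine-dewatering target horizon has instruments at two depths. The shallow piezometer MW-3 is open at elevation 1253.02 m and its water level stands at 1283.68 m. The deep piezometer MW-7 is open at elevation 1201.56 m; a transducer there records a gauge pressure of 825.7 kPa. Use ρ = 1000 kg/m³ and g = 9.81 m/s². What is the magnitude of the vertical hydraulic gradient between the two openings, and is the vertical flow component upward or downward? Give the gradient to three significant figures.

|i_v| ≈ 0.0398; vertical flow is upward

Total head at MW-3: h = 1283.68 m (water level in the standpipe).
Pressure head at MW-7: ψ = P/(ρg) = 825.7×1000 / (1000 × 9.81) = 84.17 m.
Total head at MW-7: h = z + ψ = 1201.56 + 84.17 = 1285.73 m.
Δh = h(MW-3) − h(MW-7) = 1283.68 − 1285.73 = -2.05 m.
Vertical separation Δz = 1253.02 − 1201.56 = 51.46 m.
|i_v| = |Δh| / Δz = 2.05 / 51.46 = 0.0398.
Head is higher in the deep piezometer, so vertical flow is upward (discharge condition).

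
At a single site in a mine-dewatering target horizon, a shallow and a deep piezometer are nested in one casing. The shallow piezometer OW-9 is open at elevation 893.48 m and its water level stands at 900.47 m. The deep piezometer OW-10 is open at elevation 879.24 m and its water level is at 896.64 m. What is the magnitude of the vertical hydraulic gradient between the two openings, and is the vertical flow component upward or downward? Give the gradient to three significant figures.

Total head at OW-9: h = 900.47 m (water level in the standpipe).
Total head at OW-10: h = 896.64 m.
Δh = h(OW-9) − h(OW-10) = 900.47 − 896.64 = 3.83 m.
Vertical separation Δz = 893.48 − 879.24 = 14.24 m.
|i_v| = |Δh| / Δz = 3.83 / 14.24 = 0.269.
Head is higher in the shallow piezometer, so vertical flow is downward (recharge condition).

|i_v| ≈ 0.269; vertical flow is downward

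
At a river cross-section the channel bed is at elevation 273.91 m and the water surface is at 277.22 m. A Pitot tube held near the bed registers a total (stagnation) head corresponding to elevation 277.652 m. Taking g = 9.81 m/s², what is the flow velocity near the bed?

Near the bed, under hydrostatic conditions, the piezometric head (z + ψ) equals the free-surface elevation, 277.22 m.
Velocity head = total − piezometric = 277.652 − 277.22 = 0.432 m.
v = √(2g·h_v) = √(2 × 9.81 × 0.432) = 2.91 m/s.

v ≈ 2.91 m/s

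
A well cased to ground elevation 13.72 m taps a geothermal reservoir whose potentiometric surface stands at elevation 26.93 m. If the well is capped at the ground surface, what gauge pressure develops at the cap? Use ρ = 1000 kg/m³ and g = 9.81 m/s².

P ≈ 130 kPa

Head above the cap: Δh = 26.93 − 13.72 = 13.21 m.
P = ρgΔh = 1000 × 9.81 × 13.21 = 129590 Pa ≈ 130 kPa.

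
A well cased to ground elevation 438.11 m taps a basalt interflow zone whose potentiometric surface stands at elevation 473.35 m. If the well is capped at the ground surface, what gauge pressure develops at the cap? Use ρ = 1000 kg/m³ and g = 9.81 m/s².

Head above the cap: Δh = 473.35 − 438.11 = 35.24 m.
P = ρgΔh = 1000 × 9.81 × 35.24 = 345704 Pa ≈ 346 kPa.

P ≈ 346 kPa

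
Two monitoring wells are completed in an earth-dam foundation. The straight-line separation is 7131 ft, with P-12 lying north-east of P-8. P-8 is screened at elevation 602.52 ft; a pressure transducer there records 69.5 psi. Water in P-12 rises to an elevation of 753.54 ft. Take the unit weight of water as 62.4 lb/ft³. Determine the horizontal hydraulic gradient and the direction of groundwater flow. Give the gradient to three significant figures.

i ≈ 0.00131; groundwater flows toward the north-east

Pressure head at P-8: ψ = 144·P/γ = 144 × 69.5 / 62.4 = 160.38 ft.
Total head at P-8: h = z + ψ = 602.52 + 160.38 = 762.90 ft.
Total head at P-12: h = 753.54 ft (water level in the piezometer is the total head).
Head difference: h(P-8) − h(P-12) = 762.90 − 753.54 = 9.36 ft.
Hydraulic gradient: i = |Δh| / L = 9.36 / 7131 = 0.00131.
Flow is from higher to lower head: from P-8 toward P-12, i.e. toward the north-east.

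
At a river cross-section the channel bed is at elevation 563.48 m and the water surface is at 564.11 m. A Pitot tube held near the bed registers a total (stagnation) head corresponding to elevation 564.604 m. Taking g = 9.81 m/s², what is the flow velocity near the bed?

v ≈ 3.11 m/s

Near the bed, under hydrostatic conditions, the piezometric head (z + ψ) equals the free-surface elevation, 564.11 m.
Velocity head = total − piezometric = 564.604 − 564.11 = 0.494 m.
v = √(2g·h_v) = √(2 × 9.81 × 0.494) = 3.11 m/s.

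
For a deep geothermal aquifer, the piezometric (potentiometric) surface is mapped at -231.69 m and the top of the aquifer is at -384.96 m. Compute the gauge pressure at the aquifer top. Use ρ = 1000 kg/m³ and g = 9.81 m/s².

P ≈ 1500 kPa

Pressure head at the aquifer top: ψ = h − z = -231.69 − (-384.96) = 153.27 m.
P = ρgψ = 1000 × 9.81 × 153.27 = 1503579 Pa ≈ 1500 kPa.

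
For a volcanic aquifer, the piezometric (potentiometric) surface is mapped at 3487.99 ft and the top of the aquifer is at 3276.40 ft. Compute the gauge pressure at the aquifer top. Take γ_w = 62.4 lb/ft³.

Pressure head at the aquifer top: ψ = h − z = 3487.99 − 3276.40 = 211.59 ft.
P = γψ/144 = 62.4 × 211.59 / 144 = 91.7 psi.

P ≈ 91.7 psi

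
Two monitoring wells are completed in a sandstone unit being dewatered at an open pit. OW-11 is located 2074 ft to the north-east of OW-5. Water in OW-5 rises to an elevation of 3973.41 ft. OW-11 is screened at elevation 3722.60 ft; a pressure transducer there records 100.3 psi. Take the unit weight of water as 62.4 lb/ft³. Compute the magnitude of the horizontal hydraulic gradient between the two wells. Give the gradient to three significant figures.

Total head at OW-5: h = 3973.41 ft (water level in the piezometer is the total head).
Pressure head at OW-11: ψ = 144·P/γ = 144 × 100.3 / 62.4 = 231.46 ft.
Total head at OW-11: h = z + ψ = 3722.60 + 231.46 = 3954.06 ft.
Head difference: h(OW-5) − h(OW-11) = 3973.41 − 3954.06 = 19.35 ft.
Hydraulic gradient: i = |Δh| / L = 19.35 / 2074 = 0.00933.

i ≈ 0.00933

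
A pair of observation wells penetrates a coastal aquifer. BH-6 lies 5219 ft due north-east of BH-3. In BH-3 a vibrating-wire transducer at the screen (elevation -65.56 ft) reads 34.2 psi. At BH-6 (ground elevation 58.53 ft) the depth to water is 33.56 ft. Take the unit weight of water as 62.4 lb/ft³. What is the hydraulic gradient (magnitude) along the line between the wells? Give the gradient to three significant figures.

Pressure head at BH-3: ψ = 144·P/γ = 144 × 34.2 / 62.4 = 78.92 ft.
Total head at BH-3: h = z + ψ = -65.56 + 78.92 = 13.36 ft.
Total head at BH-6: h = 58.53 − 33.56 = 24.97 ft.
Head difference: h(BH-3) − h(BH-6) = 13.36 − 24.97 = -11.61 ft.
Hydraulic gradient: i = |Δh| / L = 11.61 / 5219 = 0.00222.

i ≈ 0.00222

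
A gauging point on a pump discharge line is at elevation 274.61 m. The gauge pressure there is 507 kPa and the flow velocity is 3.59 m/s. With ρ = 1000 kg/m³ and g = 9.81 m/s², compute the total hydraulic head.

Pressure head ψ = P/(ρg) = 507×1000 / (1000 × 9.81) = 51.68 m.
Velocity head = v²/(2g) = 3.59² / (2 × 9.81) = 0.657 m.
h = z + ψ + v²/(2g) = 274.61 + 51.68 + 0.657 = 326.95 m.

h ≈ 326.95 m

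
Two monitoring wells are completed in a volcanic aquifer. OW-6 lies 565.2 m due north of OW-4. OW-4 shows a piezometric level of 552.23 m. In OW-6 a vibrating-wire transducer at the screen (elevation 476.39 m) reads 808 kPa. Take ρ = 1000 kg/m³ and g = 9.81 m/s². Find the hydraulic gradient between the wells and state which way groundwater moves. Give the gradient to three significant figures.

Total head at OW-4: h = 552.23 m (water level in the piezometer is the total head).
Pressure head at OW-6: ψ = P/(ρg) = 808×1000 / (1000 × 9.81) = 82.36 m.
Total head at OW-6: h = z + ψ = 476.39 + 82.36 = 558.75 m.
Head difference: h(OW-4) − h(OW-6) = 552.23 − 558.75 = -6.52 m.
Hydraulic gradient: i = |Δh| / L = 6.52 / 565.2 = 0.0115.
Flow is from higher to lower head: from OW-6 toward OW-4, i.e. toward the south.

i ≈ 0.0115; groundwater flows toward the south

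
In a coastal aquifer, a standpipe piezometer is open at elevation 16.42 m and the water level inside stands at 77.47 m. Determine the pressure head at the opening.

ψ ≈ 61.05 m

Total head h = 77.47 m (the water-surface elevation in the piezometer).
Pressure head ψ = h − z = 77.47 − 16.42 = 61.05 m.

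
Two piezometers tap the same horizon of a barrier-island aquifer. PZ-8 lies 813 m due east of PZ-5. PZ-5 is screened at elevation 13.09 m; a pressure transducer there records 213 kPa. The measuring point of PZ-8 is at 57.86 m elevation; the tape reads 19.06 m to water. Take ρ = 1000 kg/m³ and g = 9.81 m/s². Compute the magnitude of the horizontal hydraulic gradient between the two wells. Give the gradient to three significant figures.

Pressure head at PZ-5: ψ = P/(ρg) = 213×1000 / (1000 × 9.81) = 21.71 m.
Total head at PZ-5: h = z + ψ = 13.09 + 21.71 = 34.80 m.
Total head at PZ-8: h = 57.86 − 19.06 = 38.80 m.
Head difference: h(PZ-5) − h(PZ-8) = 34.80 − 38.80 = -4.00 m.
Hydraulic gradient: i = |Δh| / L = 4.00 / 813 = 0.00492.

i ≈ 0.00492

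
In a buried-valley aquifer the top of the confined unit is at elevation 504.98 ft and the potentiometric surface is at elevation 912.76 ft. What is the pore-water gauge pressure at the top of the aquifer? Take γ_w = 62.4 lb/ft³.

P ≈ 177 psi

Pressure head at the aquifer top: ψ = h − z = 912.76 − 504.98 = 407.78 ft.
P = γψ/144 = 62.4 × 407.78 / 144 = 177 psi.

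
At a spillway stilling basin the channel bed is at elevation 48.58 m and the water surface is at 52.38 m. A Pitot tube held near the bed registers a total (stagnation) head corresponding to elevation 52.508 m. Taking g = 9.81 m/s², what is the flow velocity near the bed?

v ≈ 1.58 m/s

Near the bed, under hydrostatic conditions, the piezometric head (z + ψ) equals the free-surface elevation, 52.38 m.
Velocity head = total − piezometric = 52.508 − 52.38 = 0.128 m.
v = √(2g·h_v) = √(2 × 9.81 × 0.128) = 1.58 m/s.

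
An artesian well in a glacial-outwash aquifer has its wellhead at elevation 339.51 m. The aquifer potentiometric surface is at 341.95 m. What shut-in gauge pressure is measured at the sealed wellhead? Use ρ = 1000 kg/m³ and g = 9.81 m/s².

Head above the cap: Δh = 341.95 − 339.51 = 2.44 m.
P = ρgΔh = 1000 × 9.81 × 2.44 = 23936 Pa ≈ 23.9 kPa.

P ≈ 23.9 kPa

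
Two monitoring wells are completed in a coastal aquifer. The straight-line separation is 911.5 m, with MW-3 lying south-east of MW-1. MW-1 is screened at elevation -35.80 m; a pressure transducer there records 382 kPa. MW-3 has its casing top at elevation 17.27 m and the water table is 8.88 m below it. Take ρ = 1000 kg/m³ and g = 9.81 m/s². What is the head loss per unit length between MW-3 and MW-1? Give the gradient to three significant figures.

i ≈ 0.00576 m/m

Pressure head at MW-1: ψ = P/(ρg) = 382×1000 / (1000 × 9.81) = 38.94 m.
Total head at MW-1: h = z + ψ = -35.80 + 38.94 = 3.14 m.
Total head at MW-3: h = 17.27 − 8.88 = 8.39 m.
Head difference: h(MW-1) − h(MW-3) = 3.14 − 8.39 = -5.25 m.
Hydraulic gradient: i = |Δh| / L = 5.25 / 911.5 = 0.00576.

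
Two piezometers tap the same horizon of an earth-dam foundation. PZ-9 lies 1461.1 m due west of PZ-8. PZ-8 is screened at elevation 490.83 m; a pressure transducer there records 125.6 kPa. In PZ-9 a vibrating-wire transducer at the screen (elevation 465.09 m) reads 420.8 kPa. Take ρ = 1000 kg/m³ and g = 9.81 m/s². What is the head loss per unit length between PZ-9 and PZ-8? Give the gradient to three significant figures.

i ≈ 0.00298 m/m

Pressure head at PZ-8: ψ = P/(ρg) = 125.6×1000 / (1000 × 9.81) = 12.80 m.
Total head at PZ-8: h = z + ψ = 490.83 + 12.80 = 503.63 m.
Pressure head at PZ-9: ψ = P/(ρg) = 420.8×1000 / (1000 × 9.81) = 42.90 m.
Total head at PZ-9: h = z + ψ = 465.09 + 42.90 = 507.99 m.
Head difference: h(PZ-8) − h(PZ-9) = 503.63 − 507.99 = -4.36 m.
Hydraulic gradient: i = |Δh| / L = 4.36 / 1461.1 = 0.00298.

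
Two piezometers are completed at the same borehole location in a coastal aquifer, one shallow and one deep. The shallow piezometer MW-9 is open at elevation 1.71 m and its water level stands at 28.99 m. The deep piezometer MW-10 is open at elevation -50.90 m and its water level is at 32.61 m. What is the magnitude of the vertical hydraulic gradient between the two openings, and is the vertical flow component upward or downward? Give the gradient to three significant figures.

Total head at MW-9: h = 28.99 m (water level in the standpipe).
Total head at MW-10: h = 32.61 m.
Δh = h(MW-9) − h(MW-10) = 28.99 − 32.61 = -3.62 m.
Vertical separation Δz = 1.71 − (-50.90) = 52.61 m.
|i_v| = |Δh| / Δz = 3.62 / 52.61 = 0.0688.
Head is higher in the deep piezometer, so vertical flow is upward (discharge condition).

|i_v| ≈ 0.0688; vertical flow is upward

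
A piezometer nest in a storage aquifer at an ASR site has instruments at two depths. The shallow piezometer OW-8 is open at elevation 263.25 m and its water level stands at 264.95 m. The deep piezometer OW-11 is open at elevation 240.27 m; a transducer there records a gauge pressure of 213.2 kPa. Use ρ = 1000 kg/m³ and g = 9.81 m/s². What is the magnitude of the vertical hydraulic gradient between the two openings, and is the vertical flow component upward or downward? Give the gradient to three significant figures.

|i_v| ≈ 0.128; vertical flow is downward

Total head at OW-8: h = 264.95 m (water level in the standpipe).
Pressure head at OW-11: ψ = P/(ρg) = 213.2×1000 / (1000 × 9.81) = 21.73 m.
Total head at OW-11: h = z + ψ = 240.27 + 21.73 = 262.00 m.
Δh = h(OW-8) − h(OW-11) = 264.95 − 262.00 = 2.95 m.
Vertical separation Δz = 263.25 − 240.27 = 22.98 m.
|i_v| = |Δh| / Δz = 2.95 / 22.98 = 0.128.
Head is higher in the shallow piezometer, so vertical flow is downward (recharge condition).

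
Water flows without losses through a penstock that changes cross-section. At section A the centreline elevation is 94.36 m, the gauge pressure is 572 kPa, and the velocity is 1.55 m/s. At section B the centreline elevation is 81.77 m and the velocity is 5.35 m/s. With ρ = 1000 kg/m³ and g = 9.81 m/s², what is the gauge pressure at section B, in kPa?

Pressure head at A: ψ₁ = P₁/(ρg) = 572×1000 / (1000 × 9.81) = 58.31 m.
Velocity heads: v₁²/2g = 1.55²/19.62 = 0.122 m; v₂²/2g = 5.35²/19.62 = 1.459 m.
Total head H = z₁ + ψ₁ + v₁²/2g = 94.36 + 58.31 + 0.122 = 152.79 m.
ψ₂ = H − z₂ − v₂²/2g = 152.79 − 81.77 − 1.459 = 69.56 m.
P₂ = ρgψ₂ = 1000 × 9.81 × 69.56 ≈ 682 kPa.

P₂ ≈ 682 kPa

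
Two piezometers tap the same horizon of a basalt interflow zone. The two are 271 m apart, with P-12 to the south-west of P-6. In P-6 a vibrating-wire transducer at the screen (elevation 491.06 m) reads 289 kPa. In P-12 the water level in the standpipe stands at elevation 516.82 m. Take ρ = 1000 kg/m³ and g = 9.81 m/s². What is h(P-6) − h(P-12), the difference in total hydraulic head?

Pressure head at P-6: ψ = P/(ρg) = 289×1000 / (1000 × 9.81) = 29.46 m.
Total head at P-6: h = z + ψ = 491.06 + 29.46 = 520.52 m.
Total head at P-12: h = 516.82 m (water level in the piezometer is the total head).
Head difference: h(P-6) − h(P-12) = 520.52 − 516.82 = 3.70 m.

Δh ≈ 3.70 m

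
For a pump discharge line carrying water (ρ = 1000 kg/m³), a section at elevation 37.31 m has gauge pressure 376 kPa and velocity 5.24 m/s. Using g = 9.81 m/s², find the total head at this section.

Pressure head ψ = P/(ρg) = 376×1000 / (1000 × 9.81) = 38.33 m.
Velocity head = v²/(2g) = 5.24² / (2 × 9.81) = 1.399 m.
h = z + ψ + v²/(2g) = 37.31 + 38.33 + 1.399 = 77.04 m.

h ≈ 77.04 m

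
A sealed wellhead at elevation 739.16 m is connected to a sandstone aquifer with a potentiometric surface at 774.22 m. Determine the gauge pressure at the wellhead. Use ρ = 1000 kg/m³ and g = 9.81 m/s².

Head above the cap: Δh = 774.22 − 739.16 = 35.06 m.
P = ρgΔh = 1000 × 9.81 × 35.06 = 343939 Pa ≈ 344 kPa.

P ≈ 344 kPa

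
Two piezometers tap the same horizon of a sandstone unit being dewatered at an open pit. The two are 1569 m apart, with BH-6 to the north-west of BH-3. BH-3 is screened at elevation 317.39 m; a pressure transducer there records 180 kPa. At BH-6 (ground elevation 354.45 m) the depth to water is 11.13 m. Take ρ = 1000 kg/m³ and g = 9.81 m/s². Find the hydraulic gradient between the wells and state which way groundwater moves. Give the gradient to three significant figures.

Pressure head at BH-3: ψ = P/(ρg) = 180×1000 / (1000 × 9.81) = 18.35 m.
Total head at BH-3: h = z + ψ = 317.39 + 18.35 = 335.74 m.
Total head at BH-6: h = 354.45 − 11.13 = 343.32 m.
Head difference: h(BH-3) − h(BH-6) = 335.74 − 343.32 = -7.58 m.
Hydraulic gradient: i = |Δh| / L = 7.58 / 1569 = 0.00483.
Flow is from higher to lower head: from BH-6 toward BH-3, i.e. toward the south-east.

i ≈ 0.00483; groundwater flows toward the south-east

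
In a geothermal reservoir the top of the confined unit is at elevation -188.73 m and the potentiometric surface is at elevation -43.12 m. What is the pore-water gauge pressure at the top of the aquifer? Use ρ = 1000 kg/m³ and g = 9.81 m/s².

P ≈ 1430 kPa

Pressure head at the aquifer top: ψ = h − z = -43.12 − (-188.73) = 145.61 m.
P = ρgψ = 1000 × 9.81 × 145.61 = 1428434 Pa ≈ 1430 kPa.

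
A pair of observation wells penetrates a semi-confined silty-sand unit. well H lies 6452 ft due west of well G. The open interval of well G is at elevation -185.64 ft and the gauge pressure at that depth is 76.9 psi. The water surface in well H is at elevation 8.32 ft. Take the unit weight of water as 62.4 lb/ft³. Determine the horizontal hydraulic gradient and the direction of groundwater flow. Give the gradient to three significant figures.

i ≈ 0.00256; groundwater flows toward the east

Pressure head at well G: ψ = 144·P/γ = 144 × 76.9 / 62.4 = 177.46 ft.
Total head at well G: h = z + ψ = -185.64 + 177.46 = -8.18 ft.
Total head at well H: h = 8.32 ft (water level in the piezometer is the total head).
Head difference: h(well G) − h(well H) = -8.18 − 8.32 = -16.50 ft.
Hydraulic gradient: i = |Δh| / L = 16.50 / 6452 = 0.00256.
Flow is from higher to lower head: from well H toward well G, i.e. toward the east.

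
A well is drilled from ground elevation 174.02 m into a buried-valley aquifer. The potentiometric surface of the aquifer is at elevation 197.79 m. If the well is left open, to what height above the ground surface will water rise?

≈ 23.77 m above ground

Water rises to the potentiometric surface, so the rise above ground = 197.79 − 174.02 = 23.77 m.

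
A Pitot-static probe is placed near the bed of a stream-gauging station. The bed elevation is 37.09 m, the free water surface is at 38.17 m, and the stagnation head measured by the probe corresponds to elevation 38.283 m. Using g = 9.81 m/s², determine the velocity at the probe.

v ≈ 1.49 m/s

Near the bed, under hydrostatic conditions, the piezometric head (z + ψ) equals the free-surface elevation, 38.17 m.
Velocity head = total − piezometric = 38.283 − 38.17 = 0.113 m.
v = √(2g·h_v) = √(2 × 9.81 × 0.113) = 1.49 m/s.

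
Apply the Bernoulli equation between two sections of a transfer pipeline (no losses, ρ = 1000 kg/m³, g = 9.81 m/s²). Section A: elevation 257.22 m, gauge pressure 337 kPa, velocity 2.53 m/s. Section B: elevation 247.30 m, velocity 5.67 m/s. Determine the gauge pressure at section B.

Pressure head at A: ψ₁ = P₁/(ρg) = 337×1000 / (1000 × 9.81) = 34.35 m.
Velocity heads: v₁²/2g = 2.53²/19.62 = 0.326 m; v₂²/2g = 5.67²/19.62 = 1.639 m.
Total head H = z₁ + ψ₁ + v₁²/2g = 257.22 + 34.35 + 0.326 = 291.90 m.
ψ₂ = H − z₂ − v₂²/2g = 291.90 − 247.30 − 1.639 = 42.96 m.
P₂ = ρgψ₂ = 1000 × 9.81 × 42.96 ≈ 421 kPa.

P₂ ≈ 421 kPa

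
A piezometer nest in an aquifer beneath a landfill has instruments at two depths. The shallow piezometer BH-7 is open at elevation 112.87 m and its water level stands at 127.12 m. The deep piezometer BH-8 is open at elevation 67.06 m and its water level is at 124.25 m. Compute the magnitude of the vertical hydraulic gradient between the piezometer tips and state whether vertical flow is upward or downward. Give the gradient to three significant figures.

Total head at BH-7: h = 127.12 m (water level in the standpipe).
Total head at BH-8: h = 124.25 m.
Δh = h(BH-7) − h(BH-8) = 127.12 − 124.25 = 2.87 m.
Vertical separation Δz = 112.87 − 67.06 = 45.81 m.
|i_v| = |Δh| / Δz = 2.87 / 45.81 = 0.0627.
Head is higher in the shallow piezometer, so vertical flow is downward (recharge condition).

|i_v| ≈ 0.0627; vertical flow is downward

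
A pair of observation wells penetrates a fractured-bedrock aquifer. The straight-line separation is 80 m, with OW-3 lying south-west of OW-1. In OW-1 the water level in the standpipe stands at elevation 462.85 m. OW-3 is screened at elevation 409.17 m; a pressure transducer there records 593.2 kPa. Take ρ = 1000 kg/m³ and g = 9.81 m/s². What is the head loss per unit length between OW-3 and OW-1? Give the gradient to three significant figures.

i ≈ 0.0849 m/m

Total head at OW-1: h = 462.85 m (water level in the piezometer is the total head).
Pressure head at OW-3: ψ = P/(ρg) = 593.2×1000 / (1000 × 9.81) = 60.47 m.
Total head at OW-3: h = z + ψ = 409.17 + 60.47 = 469.64 m.
Head difference: h(OW-1) − h(OW-3) = 462.85 − 469.64 = -6.79 m.
Hydraulic gradient: i = |Δh| / L = 6.79 / 80 = 0.0849.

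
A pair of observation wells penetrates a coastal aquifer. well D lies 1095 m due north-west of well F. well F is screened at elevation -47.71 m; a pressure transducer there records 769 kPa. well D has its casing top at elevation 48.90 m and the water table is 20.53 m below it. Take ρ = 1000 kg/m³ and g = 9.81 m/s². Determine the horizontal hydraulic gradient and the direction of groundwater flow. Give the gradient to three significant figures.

Pressure head at well F: ψ = P/(ρg) = 769×1000 / (1000 × 9.81) = 78.39 m.
Total head at well F: h = z + ψ = -47.71 + 78.39 = 30.68 m.
Total head at well D: h = 48.90 − 20.53 = 28.37 m.
Head difference: h(well F) − h(well D) = 30.68 − 28.37 = 2.31 m.
Hydraulic gradient: i = |Δh| / L = 2.31 / 1095 = 0.00211.
Flow is from higher to lower head: from well F toward well D, i.e. toward the north-west.

i ≈ 0.00211; groundwater flows toward the north-west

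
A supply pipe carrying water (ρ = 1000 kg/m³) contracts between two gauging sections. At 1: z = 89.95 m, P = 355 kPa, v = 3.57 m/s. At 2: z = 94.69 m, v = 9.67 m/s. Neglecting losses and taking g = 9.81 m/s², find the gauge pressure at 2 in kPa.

Pressure head at 1: ψ₁ = P₁/(ρg) = 355×1000 / (1000 × 9.81) = 36.19 m.
Velocity heads: v₁²/2g = 3.57²/19.62 = 0.650 m; v₂²/2g = 9.67²/19.62 = 4.766 m.
Total head H = z₁ + ψ₁ + v₁²/2g = 89.95 + 36.19 + 0.650 = 126.79 m.
ψ₂ = H − z₂ − v₂²/2g = 126.79 − 94.69 − 4.766 = 27.33 m.
P₂ = ρgψ₂ = 1000 × 9.81 × 27.33 ≈ 268 kPa.

P₂ ≈ 268 kPa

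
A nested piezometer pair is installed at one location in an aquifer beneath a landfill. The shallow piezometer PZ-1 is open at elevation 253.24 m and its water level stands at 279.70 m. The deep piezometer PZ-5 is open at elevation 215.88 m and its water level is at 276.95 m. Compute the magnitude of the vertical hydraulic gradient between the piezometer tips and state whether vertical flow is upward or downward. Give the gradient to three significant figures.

|i_v| ≈ 0.0736; vertical flow is downward

Total head at PZ-1: h = 279.70 m (water level in the standpipe).
Total head at PZ-5: h = 276.95 m.
Δh = h(PZ-1) − h(PZ-5) = 279.70 − 276.95 = 2.75 m.
Vertical separation Δz = 253.24 − 215.88 = 37.36 m.
|i_v| = |Δh| / Δz = 2.75 / 37.36 = 0.0736.
Head is higher in the shallow piezometer, so vertical flow is downward (recharge condition).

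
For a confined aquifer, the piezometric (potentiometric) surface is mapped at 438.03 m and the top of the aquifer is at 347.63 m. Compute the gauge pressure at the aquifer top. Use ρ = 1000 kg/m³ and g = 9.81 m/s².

Pressure head at the aquifer top: ψ = h − z = 438.03 − 347.63 = 90.40 m.
P = ρgψ = 1000 × 9.81 × 90.40 = 886824 Pa ≈ 887 kPa.

P ≈ 887 kPa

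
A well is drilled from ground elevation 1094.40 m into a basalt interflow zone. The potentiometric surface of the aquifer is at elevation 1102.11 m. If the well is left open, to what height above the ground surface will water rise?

≈ 7.71 m above ground

Water rises to the potentiometric surface, so the rise above ground = 1102.11 − 1094.40 = 7.71 m.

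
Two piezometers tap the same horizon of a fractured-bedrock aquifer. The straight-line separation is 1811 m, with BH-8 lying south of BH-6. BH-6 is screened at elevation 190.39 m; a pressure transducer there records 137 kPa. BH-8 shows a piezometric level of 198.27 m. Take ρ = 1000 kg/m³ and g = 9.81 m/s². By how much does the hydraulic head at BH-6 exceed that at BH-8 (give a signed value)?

Δh ≈ 6.09 m

Pressure head at BH-6: ψ = P/(ρg) = 137×1000 / (1000 × 9.81) = 13.97 m.
Total head at BH-6: h = z + ψ = 190.39 + 13.97 = 204.36 m.
Total head at BH-8: h = 198.27 m (water level in the piezometer is the total head).
Head difference: h(BH-6) − h(BH-8) = 204.36 − 198.27 = 6.09 m.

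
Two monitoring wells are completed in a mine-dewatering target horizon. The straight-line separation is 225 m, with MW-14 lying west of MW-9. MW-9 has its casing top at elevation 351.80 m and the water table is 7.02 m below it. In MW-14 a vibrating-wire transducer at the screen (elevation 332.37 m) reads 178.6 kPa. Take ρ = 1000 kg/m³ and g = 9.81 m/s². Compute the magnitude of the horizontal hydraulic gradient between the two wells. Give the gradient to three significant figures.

Total head at MW-9: h = 351.80 − 7.02 = 344.78 m.
Pressure head at MW-14: ψ = P/(ρg) = 178.6×1000 / (1000 × 9.81) = 18.21 m.
Total head at MW-14: h = z + ψ = 332.37 + 18.21 = 350.58 m.
Head difference: h(MW-9) − h(MW-14) = 344.78 − 350.58 = -5.80 m.
Hydraulic gradient: i = |Δh| / L = 5.80 / 225 = 0.0258.

i ≈ 0.0258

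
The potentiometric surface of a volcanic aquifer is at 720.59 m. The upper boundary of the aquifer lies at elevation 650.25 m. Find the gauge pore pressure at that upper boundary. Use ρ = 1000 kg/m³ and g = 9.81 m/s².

Pressure head at the aquifer top: ψ = h − z = 720.59 − 650.25 = 70.34 m.
P = ρgψ = 1000 × 9.81 × 70.34 = 690035 Pa ≈ 690 kPa.

P ≈ 690 kPa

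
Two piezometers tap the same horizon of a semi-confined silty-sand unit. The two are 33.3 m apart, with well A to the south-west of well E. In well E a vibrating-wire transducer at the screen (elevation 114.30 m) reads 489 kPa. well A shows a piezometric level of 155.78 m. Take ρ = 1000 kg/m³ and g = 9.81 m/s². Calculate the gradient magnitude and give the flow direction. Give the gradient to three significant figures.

i ≈ 0.251; groundwater flows toward the south-west

Pressure head at well E: ψ = P/(ρg) = 489×1000 / (1000 × 9.81) = 49.85 m.
Total head at well E: h = z + ψ = 114.30 + 49.85 = 164.15 m.
Total head at well A: h = 155.78 m (water level in the piezometer is the total head).
Head difference: h(well E) − h(well A) = 164.15 − 155.78 = 8.37 m.
Hydraulic gradient: i = |Δh| / L = 8.37 / 33.3 = 0.251.
Flow is from higher to lower head: from well E toward well A, i.e. toward the south-west.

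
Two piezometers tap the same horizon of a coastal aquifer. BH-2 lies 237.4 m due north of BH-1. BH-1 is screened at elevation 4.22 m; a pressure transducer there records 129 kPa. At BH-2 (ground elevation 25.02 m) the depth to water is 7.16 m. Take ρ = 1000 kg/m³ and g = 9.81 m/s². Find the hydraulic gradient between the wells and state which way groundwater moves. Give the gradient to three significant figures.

i ≈ 0.00206; groundwater flows toward the south

Pressure head at BH-1: ψ = P/(ρg) = 129×1000 / (1000 × 9.81) = 13.15 m.
Total head at BH-1: h = z + ψ = 4.22 + 13.15 = 17.37 m.
Total head at BH-2: h = 25.02 − 7.16 = 17.86 m.
Head difference: h(BH-1) − h(BH-2) = 17.37 − 17.86 = -0.49 m.
Hydraulic gradient: i = |Δh| / L = 0.49 / 237.4 = 0.00206.
Flow is from higher to lower head: from BH-2 toward BH-1, i.e. toward the south.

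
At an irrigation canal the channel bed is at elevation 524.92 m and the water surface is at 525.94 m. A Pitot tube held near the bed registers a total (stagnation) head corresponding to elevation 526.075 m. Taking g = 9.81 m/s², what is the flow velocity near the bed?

Near the bed, under hydrostatic conditions, the piezometric head (z + ψ) equals the free-surface elevation, 525.94 m.
Velocity head = total − piezometric = 526.075 − 525.94 = 0.135 m.
v = √(2g·h_v) = √(2 × 9.81 × 0.135) = 1.63 m/s.

v ≈ 1.63 m/s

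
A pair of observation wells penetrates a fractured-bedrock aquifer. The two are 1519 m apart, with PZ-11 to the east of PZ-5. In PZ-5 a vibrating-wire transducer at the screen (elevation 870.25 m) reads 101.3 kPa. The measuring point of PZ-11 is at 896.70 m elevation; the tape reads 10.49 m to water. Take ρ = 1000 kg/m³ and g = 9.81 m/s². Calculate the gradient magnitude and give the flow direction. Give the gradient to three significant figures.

i ≈ 0.00371; groundwater flows toward the west

Pressure head at PZ-5: ψ = P/(ρg) = 101.3×1000 / (1000 × 9.81) = 10.33 m.
Total head at PZ-5: h = z + ψ = 870.25 + 10.33 = 880.58 m.
Total head at PZ-11: h = 896.70 − 10.49 = 886.21 m.
Head difference: h(PZ-5) − h(PZ-11) = 880.58 − 886.21 = -5.63 m.
Hydraulic gradient: i = |Δh| / L = 5.63 / 1519 = 0.00371.
Flow is from higher to lower head: from PZ-11 toward PZ-5, i.e. toward the west.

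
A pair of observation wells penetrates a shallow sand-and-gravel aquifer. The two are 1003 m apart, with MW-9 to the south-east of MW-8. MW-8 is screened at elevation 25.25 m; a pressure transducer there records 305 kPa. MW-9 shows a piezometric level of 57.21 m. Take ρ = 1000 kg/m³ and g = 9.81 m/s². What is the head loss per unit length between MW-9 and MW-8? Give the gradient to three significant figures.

Pressure head at MW-8: ψ = P/(ρg) = 305×1000 / (1000 × 9.81) = 31.09 m.
Total head at MW-8: h = z + ψ = 25.25 + 31.09 = 56.34 m.
Total head at MW-9: h = 57.21 m (water level in the piezometer is the total head).
Head difference: h(MW-8) − h(MW-9) = 56.34 − 57.21 = -0.87 m.
Hydraulic gradient: i = |Δh| / L = 0.87 / 1003 = 0.000867.

i ≈ 0.000867 m/m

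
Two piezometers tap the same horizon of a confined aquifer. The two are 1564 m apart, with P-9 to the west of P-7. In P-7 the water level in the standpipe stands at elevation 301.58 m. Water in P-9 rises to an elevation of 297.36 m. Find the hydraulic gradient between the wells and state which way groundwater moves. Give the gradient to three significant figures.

i ≈ 0.00270; groundwater flows toward the west

Total head at P-7: h = 301.58 m (water level in the piezometer is the total head).
Total head at P-9: h = 297.36 m (water level in the piezometer is the total head).
Head difference: h(P-7) − h(P-9) = 301.58 − 297.36 = 4.22 m.
Hydraulic gradient: i = |Δh| / L = 4.22 / 1564 = 0.00270.
Flow is from higher to lower head: from P-7 toward P-9, i.e. toward the west.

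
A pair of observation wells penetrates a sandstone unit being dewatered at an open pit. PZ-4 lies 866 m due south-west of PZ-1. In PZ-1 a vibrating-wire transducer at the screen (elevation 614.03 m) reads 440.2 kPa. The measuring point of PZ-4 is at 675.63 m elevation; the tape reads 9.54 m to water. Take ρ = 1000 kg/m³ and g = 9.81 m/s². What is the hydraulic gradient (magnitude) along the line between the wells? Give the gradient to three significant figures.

Pressure head at PZ-1: ψ = P/(ρg) = 440.2×1000 / (1000 × 9.81) = 44.87 m.
Total head at PZ-1: h = z + ψ = 614.03 + 44.87 = 658.90 m.
Total head at PZ-4: h = 675.63 − 9.54 = 666.09 m.
Head difference: h(PZ-1) − h(PZ-4) = 658.90 − 666.09 = -7.19 m.
Hydraulic gradient: i = |Δh| / L = 7.19 / 866 = 0.00830.

i ≈ 0.00830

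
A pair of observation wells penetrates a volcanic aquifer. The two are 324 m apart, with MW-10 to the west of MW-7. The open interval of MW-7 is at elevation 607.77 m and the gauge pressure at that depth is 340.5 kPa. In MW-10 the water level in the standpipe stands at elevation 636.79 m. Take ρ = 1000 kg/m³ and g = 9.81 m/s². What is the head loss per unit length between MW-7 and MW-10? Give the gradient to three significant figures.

Pressure head at MW-7: ψ = P/(ρg) = 340.5×1000 / (1000 × 9.81) = 34.71 m.
Total head at MW-7: h = z + ψ = 607.77 + 34.71 = 642.48 m.
Total head at MW-10: h = 636.79 m (water level in the piezometer is the total head).
Head difference: h(MW-7) − h(MW-10) = 642.48 − 636.79 = 5.69 m.
Hydraulic gradient: i = |Δh| / L = 5.69 / 324 = 0.0176.

i ≈ 0.0176 m/m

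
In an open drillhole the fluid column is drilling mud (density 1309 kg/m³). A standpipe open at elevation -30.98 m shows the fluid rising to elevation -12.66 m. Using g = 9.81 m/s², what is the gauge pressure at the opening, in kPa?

P ≈ 235 kPa

Pressure head ψ = h − z = -12.66 − (-30.98) = 18.32 m.
P = ρgψ = 1309 × 9.81 × 18.32 = 235252 Pa ≈ 235 kPa.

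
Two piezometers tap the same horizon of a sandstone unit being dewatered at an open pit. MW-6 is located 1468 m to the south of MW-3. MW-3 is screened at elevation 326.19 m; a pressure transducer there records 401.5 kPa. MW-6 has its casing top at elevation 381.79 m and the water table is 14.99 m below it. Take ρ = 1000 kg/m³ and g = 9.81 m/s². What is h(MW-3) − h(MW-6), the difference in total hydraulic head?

Δh ≈ 0.32 m

Pressure head at MW-3: ψ = P/(ρg) = 401.5×1000 / (1000 × 9.81) = 40.93 m.
Total head at MW-3: h = z + ψ = 326.19 + 40.93 = 367.12 m.
Total head at MW-6: h = 381.79 − 14.99 = 366.80 m.
Head difference: h(MW-3) − h(MW-6) = 367.12 − 366.80 = 0.32 m.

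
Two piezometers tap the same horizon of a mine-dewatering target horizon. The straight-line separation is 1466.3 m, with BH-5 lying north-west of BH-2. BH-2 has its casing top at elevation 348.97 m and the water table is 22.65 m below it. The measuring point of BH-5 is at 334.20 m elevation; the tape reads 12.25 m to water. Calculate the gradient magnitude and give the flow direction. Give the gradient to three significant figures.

Total head at BH-2: h = 348.97 − 22.65 = 326.32 m.
Total head at BH-5: h = 334.20 − 12.25 = 321.95 m.
Head difference: h(BH-2) − h(BH-5) = 326.32 − 321.95 = 4.37 m.
Hydraulic gradient: i = |Δh| / L = 4.37 / 1466.3 = 0.00298.
Flow is from higher to lower head: from BH-2 toward BH-5, i.e. toward the north-west.

i ≈ 0.00298; groundwater flows toward the north-west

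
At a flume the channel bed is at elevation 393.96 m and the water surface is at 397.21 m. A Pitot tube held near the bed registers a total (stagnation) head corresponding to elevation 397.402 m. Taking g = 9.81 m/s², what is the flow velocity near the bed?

v ≈ 1.94 m/s

Near the bed, under hydrostatic conditions, the piezometric head (z + ψ) equals the free-surface elevation, 397.21 m.
Velocity head = total − piezometric = 397.402 − 397.21 = 0.192 m.
v = √(2g·h_v) = √(2 × 9.81 × 0.192) = 1.94 m/s.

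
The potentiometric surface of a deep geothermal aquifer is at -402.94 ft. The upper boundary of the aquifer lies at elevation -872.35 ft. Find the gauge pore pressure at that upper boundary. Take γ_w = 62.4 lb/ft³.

Pressure head at the aquifer top: ψ = h − z = -402.94 − (-872.35) = 469.41 ft.
P = γψ/144 = 62.4 × 469.41 / 144 = 203 psi.

P ≈ 203 psi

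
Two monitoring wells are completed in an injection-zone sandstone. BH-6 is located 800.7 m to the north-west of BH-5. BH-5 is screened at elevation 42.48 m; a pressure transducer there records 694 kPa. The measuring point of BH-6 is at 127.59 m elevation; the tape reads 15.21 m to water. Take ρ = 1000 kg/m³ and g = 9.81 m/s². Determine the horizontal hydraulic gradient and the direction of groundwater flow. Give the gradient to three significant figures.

i ≈ 0.00105; groundwater flows toward the north-west

Pressure head at BH-5: ψ = P/(ρg) = 694×1000 / (1000 × 9.81) = 70.74 m.
Total head at BH-5: h = z + ψ = 42.48 + 70.74 = 113.22 m.
Total head at BH-6: h = 127.59 − 15.21 = 112.38 m.
Head difference: h(BH-5) − h(BH-6) = 113.22 − 112.38 = 0.84 m.
Hydraulic gradient: i = |Δh| / L = 0.84 / 800.7 = 0.00105.
Flow is from higher to lower head: from BH-5 toward BH-6, i.e. toward the north-west.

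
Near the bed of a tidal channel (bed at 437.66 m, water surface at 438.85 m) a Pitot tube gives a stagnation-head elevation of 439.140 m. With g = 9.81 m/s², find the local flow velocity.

v ≈ 2.39 m/s

Near the bed, under hydrostatic conditions, the piezometric head (z + ψ) equals the free-surface elevation, 438.85 m.
Velocity head = total − piezometric = 439.140 − 438.85 = 0.290 m.
v = √(2g·h_v) = √(2 × 9.81 × 0.290) = 2.39 m/s.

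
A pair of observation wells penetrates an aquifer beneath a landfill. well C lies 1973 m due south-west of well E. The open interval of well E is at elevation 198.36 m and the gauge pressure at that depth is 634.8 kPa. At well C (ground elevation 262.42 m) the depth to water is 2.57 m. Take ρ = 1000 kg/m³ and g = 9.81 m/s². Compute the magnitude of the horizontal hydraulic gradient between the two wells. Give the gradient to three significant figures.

Pressure head at well E: ψ = P/(ρg) = 634.8×1000 / (1000 × 9.81) = 64.71 m.
Total head at well E: h = z + ψ = 198.36 + 64.71 = 263.07 m.
Total head at well C: h = 262.42 − 2.57 = 259.85 m.
Head difference: h(well E) − h(well C) = 263.07 − 259.85 = 3.22 m.
Hydraulic gradient: i = |Δh| / L = 3.22 / 1973 = 0.00163.

i ≈ 0.00163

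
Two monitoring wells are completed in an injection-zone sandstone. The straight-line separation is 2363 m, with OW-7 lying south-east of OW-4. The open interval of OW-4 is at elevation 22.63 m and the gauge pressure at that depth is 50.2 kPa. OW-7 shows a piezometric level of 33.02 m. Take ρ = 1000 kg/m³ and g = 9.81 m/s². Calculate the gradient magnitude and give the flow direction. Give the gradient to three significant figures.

i ≈ 0.00223; groundwater flows toward the north-west

Pressure head at OW-4: ψ = P/(ρg) = 50.2×1000 / (1000 × 9.81) = 5.12 m.
Total head at OW-4: h = z + ψ = 22.63 + 5.12 = 27.75 m.
Total head at OW-7: h = 33.02 m (water level in the piezometer is the total head).
Head difference: h(OW-4) − h(OW-7) = 27.75 − 33.02 = -5.27 m.
Hydraulic gradient: i = |Δh| / L = 5.27 / 2363 = 0.00223.
Flow is from higher to lower head: from OW-7 toward OW-4, i.e. toward the north-west.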